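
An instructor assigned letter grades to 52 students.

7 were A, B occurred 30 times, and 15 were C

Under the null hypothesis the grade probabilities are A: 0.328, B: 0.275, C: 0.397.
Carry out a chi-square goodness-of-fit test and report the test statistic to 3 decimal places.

Expected counts E_i = n·p_i: 52×0.328 = 17.056, 52×0.275 = 14.3, 52×0.397 = 20.644.
A: (7 − 17.056)²/17.056 = 101.123136/17.056 = 5.9289
B: (30 − 14.3)²/14.3 = 246.49/14.3 = 17.2371
C: (15 − 20.644)²/20.644 = 31.854736/20.644 = 1.5431
Sum = 24.709

24.709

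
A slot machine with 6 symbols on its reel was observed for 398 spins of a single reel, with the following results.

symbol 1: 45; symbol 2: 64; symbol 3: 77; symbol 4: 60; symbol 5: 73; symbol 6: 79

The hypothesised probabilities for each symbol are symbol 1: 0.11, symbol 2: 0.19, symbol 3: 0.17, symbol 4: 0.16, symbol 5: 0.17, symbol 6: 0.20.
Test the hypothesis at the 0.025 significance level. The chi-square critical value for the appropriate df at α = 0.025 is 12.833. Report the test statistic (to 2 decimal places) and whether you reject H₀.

3.75; do not reject

Expected counts E_i = n·p_i: 398×0.11 = 43.78, 398×0.19 = 75.62, 398×0.17 = 67.66, 398×0.16 = 63.68, 398×0.17 = 67.66, 398×0.20 = 79.6.
cat           O        E   (O−E)²/E
symbol 1     45    43.78      0.034
symbol 2     64    75.62      1.786
symbol 3     77    67.66      1.289
symbol 4     60    63.68      0.213
symbol 5     73    67.66      0.421
symbol 6     79     79.6      0.005
Sum = 3.75
df = 5. Since 3.75 < 12.833, we do not reject H₀.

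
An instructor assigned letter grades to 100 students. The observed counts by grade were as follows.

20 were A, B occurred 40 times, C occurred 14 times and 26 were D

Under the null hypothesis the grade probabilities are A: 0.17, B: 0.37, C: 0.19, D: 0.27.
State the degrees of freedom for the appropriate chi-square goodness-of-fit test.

There are k = 4 categories and no parameters were estimated from the data, so df = 4 − 1 = 3.

3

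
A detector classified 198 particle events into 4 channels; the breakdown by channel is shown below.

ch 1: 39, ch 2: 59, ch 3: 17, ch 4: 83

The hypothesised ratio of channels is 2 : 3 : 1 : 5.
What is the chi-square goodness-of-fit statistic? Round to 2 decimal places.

Ratio total = 11. Expected counts: 198×2/11 = 36, 198×3/11 = 54, 198×1/11 = 18, 198×5/11 = 90.
cat         O        E   (O−E)²/E
ch 1       39       36      0.250
ch 2       59       54      0.463
ch 3       17       18      0.056
ch 4       83       90      0.544
Sum = 1.31

1.31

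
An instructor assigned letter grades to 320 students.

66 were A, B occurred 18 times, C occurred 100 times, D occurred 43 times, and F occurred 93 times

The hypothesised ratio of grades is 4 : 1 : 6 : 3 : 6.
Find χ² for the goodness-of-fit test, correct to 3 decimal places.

Ratio total = 20. Expected counts: 320×4/20 = 64, 320×1/20 = 16, 320×6/20 = 96, 320×3/20 = 48, 320×6/20 = 96.
χ² = (66−64)²/64 + (18−16)²/16 + (100−96)²/96 + (43−48)²/48 + (93−96)²/96
   = 0.0625 + 0.2500 + 0.1667 + 0.5208 + 0.0938
Sum = 1.094

1.094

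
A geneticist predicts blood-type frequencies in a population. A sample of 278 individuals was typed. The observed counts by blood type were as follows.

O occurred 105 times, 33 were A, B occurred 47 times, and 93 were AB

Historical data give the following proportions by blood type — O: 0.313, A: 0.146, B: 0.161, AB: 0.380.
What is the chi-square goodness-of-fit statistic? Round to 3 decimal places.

Expected counts E_i = n·p_i: 278×0.313 = 87.014, 278×0.146 = 40.588, 278×0.161 = 44.758, 278×0.380 = 105.64.
χ² = (105−87.014)²/87.014 + (33−40.588)²/40.588 + (47−44.758)²/44.758 + (93−105.64)²/105.64
   = 3.7177 + 1.4186 + 0.1123 + 1.5124
Sum = 6.761

6.761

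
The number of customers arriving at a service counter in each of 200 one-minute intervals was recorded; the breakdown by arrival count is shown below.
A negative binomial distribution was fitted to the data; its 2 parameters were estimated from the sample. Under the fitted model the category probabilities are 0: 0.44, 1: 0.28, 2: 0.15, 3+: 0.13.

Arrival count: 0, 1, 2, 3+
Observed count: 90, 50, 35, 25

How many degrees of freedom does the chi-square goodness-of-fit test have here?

1

There are k = 4 categories and 2 parameters estimated from the data, so df = 4 − 1 − 2 = 1.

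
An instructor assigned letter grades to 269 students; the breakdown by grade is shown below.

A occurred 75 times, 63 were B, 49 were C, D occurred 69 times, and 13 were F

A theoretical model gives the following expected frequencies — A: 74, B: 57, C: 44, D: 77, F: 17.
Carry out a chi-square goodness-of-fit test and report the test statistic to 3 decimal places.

2.986

A: (75 − 74)²/74 = 1/74 = 0.0135
B: (63 − 57)²/57 = 36/57 = 0.6316
C: (49 − 44)²/44 = 25/44 = 0.5682
D: (69 − 77)²/77 = 64/77 = 0.8312
F: (13 − 17)²/17 = 16/17 = 0.9412
Sum = 2.986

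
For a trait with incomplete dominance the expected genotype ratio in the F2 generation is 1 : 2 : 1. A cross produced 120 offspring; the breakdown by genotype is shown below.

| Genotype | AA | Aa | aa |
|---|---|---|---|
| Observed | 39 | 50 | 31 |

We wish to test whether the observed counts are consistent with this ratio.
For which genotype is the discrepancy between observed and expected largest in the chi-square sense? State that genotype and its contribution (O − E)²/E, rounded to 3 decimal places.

AA, 2.700

Ratio total = 4. Expected counts: 120×1/4 = 30, 120×2/4 = 60, 120×1/4 = 30.
cat         O        E   (O−E)²/E
AA         39       30     2.7000
Aa         50       60     1.6667
aa         31       30     0.0333
The largest term is for AA: 2.700.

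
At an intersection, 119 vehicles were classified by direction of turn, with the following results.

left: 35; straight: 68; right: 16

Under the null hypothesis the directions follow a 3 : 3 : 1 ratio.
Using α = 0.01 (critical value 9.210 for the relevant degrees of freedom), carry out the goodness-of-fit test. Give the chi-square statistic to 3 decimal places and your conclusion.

Ratio total = 7. Expected counts: 119×3/7 = 51, 119×3/7 = 51, 119×1/7 = 17.
left: (35 − 51)²/51 = 256/51 = 5.0196
straight: (68 − 51)²/51 = 289/51 = 5.6667
right: (16 − 17)²/17 = 1/17 = 0.0588
Sum = 10.745
df = 2. Since 10.745 > 9.210, we reject H₀.

10.745; reject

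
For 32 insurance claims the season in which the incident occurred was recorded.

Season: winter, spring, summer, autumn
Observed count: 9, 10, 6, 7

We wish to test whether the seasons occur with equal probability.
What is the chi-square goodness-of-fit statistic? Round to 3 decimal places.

1.250

Under H₀ each category has probability 1/4, so each expected count is 32/4 = 8.
winter: (9 − 8)²/8 = 1/8 = 0.1250
spring: (10 − 8)²/8 = 4/8 = 0.5000
summer: (6 − 8)²/8 = 4/8 = 0.5000
autumn: (7 − 8)²/8 = 1/8 = 0.1250
Sum = 1.250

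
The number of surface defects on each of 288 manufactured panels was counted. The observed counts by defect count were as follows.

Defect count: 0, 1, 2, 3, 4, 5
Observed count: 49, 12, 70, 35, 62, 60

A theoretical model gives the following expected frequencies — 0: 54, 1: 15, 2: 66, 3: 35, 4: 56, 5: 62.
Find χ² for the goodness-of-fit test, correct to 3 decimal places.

0: (49 − 54)²/54 = 25/54 = 0.4630
1: (12 − 15)²/15 = 9/15 = 0.6000
2: (70 − 66)²/66 = 16/66 = 0.2424
3: (35 − 35)²/35 = 0/35 = 0.0000
4: (62 − 56)²/56 = 36/56 = 0.6429
5: (60 − 62)²/62 = 4/62 = 0.0645
Sum = 2.013

2.013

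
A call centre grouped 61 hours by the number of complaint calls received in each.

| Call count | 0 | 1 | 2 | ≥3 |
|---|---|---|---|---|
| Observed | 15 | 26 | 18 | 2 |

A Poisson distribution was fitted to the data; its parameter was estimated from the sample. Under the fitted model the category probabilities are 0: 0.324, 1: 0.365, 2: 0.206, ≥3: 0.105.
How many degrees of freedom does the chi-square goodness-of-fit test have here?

There are k = 4 categories and 1 parameter estimated from the data, so df = 4 − 1 − 1 = 2.

2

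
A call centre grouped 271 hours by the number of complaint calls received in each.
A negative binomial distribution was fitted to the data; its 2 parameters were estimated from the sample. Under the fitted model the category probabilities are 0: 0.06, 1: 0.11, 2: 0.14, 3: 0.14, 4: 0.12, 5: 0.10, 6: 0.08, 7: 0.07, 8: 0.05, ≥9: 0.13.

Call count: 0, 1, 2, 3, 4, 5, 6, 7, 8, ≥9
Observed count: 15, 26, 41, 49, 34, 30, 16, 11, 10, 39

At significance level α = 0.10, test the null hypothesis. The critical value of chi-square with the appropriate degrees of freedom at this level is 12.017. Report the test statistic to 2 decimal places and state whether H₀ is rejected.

10.60; do not reject

Expected counts E_i = n·p_i: 271×0.06 = 16.26, 271×0.11 = 29.81, 271×0.14 = 37.94, 271×0.14 = 37.94, 271×0.12 = 32.52, 271×0.10 = 27.1, 271×0.08 = 21.68, 271×0.07 = 18.97, 271×0.05 = 13.55, 271×0.13 = 35.23.
0: (15 − 16.26)²/16.26 = 1.5876/16.26 = 0.098
1: (26 − 29.81)²/29.81 = 14.5161/29.81 = 0.487
2: (41 − 37.94)²/37.94 = 9.3636/37.94 = 0.247
3: (49 − 37.94)²/37.94 = 122.3236/37.94 = 3.224
4: (34 − 32.52)²/32.52 = 2.1904/32.52 = 0.067
5: (30 − 27.1)²/27.1 = 8.41/27.1 = 0.310
6: (16 − 21.68)²/21.68 = 32.2624/21.68 = 1.488
7: (11 − 18.97)²/18.97 = 63.5209/18.97 = 3.348
8: (10 − 13.55)²/13.55 = 12.6025/13.55 = 0.930
≥9: (39 − 35.23)²/35.23 = 14.2129/35.23 = 0.403
Sum = 10.60
df = 7. Since 10.60 < 12.017, we do not reject H₀.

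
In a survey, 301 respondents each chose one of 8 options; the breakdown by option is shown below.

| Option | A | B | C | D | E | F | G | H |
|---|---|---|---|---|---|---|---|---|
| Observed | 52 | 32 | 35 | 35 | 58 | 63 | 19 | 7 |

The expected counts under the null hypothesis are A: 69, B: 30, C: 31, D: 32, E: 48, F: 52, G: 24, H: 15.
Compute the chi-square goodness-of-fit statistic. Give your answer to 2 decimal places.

cat         O        E   (O−E)²/E
A          52       69      4.188
B          32       30      0.133
C          35       31      0.516
D          35       32      0.281
E          58       48      2.083
F          63       52      2.327
G          19       24      1.042
H           7       15      4.267
Sum = 14.84

14.84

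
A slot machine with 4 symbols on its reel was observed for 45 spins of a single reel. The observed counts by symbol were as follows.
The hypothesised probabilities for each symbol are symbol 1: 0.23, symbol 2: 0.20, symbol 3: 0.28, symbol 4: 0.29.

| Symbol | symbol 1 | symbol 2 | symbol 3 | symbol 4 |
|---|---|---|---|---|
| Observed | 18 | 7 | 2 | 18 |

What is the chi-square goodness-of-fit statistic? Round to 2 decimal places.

Expected counts E_i = n·p_i: 45×0.23 = 10.35, 45×0.20 = 9, 45×0.28 = 12.6, 45×0.29 = 13.05.
symbol 1: (18 − 10.35)²/10.35 = 58.5225/10.35 = 5.654
symbol 2: (7 − 9)²/9 = 4/9 = 0.444
symbol 3: (2 − 12.6)²/12.6 = 112.36/12.6 = 8.917
symbol 4: (18 − 13.05)²/13.05 = 24.5025/13.05 = 1.878
Sum = 16.89

16.89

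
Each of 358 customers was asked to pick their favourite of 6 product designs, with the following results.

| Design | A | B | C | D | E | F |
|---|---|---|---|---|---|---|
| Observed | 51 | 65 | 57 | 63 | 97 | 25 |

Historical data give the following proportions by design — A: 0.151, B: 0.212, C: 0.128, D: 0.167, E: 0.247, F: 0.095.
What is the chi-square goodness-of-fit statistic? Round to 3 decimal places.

Expected counts E_i = n·p_i: 358×0.151 = 54.058, 358×0.212 = 75.896, 358×0.128 = 45.824, 358×0.167 = 59.786, 358×0.247 = 88.426, 358×0.095 = 34.01.
χ² = (51−54.058)²/54.058 + (65−75.896)²/75.896 + (57−45.824)²/45.824 + (63−59.786)²/59.786 + (97−88.426)²/88.426 + (25−34.01)²/34.01
   = 0.1730 + 1.5643 + 2.7257 + 0.1728 + 0.8314 + 2.3869
Sum = 7.854

7.854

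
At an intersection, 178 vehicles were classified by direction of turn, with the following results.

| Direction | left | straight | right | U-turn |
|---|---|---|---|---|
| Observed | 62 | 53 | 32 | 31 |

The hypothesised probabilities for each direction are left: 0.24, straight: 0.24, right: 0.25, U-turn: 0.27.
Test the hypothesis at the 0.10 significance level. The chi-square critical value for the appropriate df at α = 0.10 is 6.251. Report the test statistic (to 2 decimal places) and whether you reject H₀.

20.74; reject

Expected counts E_i = n·p_i: 178×0.24 = 42.72, 178×0.24 = 42.72, 178×0.25 = 44.5, 178×0.27 = 48.06.
χ² = (62−42.72)²/42.72 + (53−42.72)²/42.72 + (32−44.5)²/44.5 + (31−48.06)²/48.06
   = 8.701 + 2.474 + 3.511 + 6.056
Sum = 20.74
df = 3. Since 20.74 > 6.251, we reject H₀.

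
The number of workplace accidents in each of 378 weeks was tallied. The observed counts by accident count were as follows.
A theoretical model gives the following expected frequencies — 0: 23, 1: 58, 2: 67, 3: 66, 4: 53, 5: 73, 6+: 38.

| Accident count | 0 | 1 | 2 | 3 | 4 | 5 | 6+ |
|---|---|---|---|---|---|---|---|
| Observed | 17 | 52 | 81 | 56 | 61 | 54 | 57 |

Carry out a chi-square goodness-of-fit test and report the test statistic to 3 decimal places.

0: (17 − 23)²/23 = 36/23 = 1.5652
1: (52 − 58)²/58 = 36/58 = 0.6207
2: (81 − 67)²/67 = 196/67 = 2.9254
3: (56 − 66)²/66 = 100/66 = 1.5152
4: (61 − 53)²/53 = 64/53 = 1.2075
5: (54 − 73)²/73 = 361/73 = 4.9452
6+: (57 − 38)²/38 = 361/38 = 9.5000
Sum = 22.279

22.279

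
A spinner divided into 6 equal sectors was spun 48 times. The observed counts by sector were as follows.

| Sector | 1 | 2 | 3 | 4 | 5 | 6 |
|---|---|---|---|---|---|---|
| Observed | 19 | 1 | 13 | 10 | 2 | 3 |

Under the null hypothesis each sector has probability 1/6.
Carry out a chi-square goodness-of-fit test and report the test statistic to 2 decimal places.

Under H₀ each category has probability 1/6, so each expected count is 48/6 = 8.
1: (19 − 8)²/8 = 121/8 = 15.125
2: (1 − 8)²/8 = 49/8 = 6.125
3: (13 − 8)²/8 = 25/8 = 3.125
4: (10 − 8)²/8 = 4/8 = 0.500
5: (2 − 8)²/8 = 36/8 = 4.500
6: (3 − 8)²/8 = 25/8 = 3.125
Sum = 32.50

32.50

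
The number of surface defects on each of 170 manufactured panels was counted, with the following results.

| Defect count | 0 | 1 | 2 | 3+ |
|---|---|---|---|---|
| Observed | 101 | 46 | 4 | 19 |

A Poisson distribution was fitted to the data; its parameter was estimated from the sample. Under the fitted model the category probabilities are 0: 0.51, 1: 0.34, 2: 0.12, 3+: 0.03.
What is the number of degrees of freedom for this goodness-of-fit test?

There are k = 4 categories and 1 parameter estimated from the data, so df = 4 − 1 − 1 = 2.

2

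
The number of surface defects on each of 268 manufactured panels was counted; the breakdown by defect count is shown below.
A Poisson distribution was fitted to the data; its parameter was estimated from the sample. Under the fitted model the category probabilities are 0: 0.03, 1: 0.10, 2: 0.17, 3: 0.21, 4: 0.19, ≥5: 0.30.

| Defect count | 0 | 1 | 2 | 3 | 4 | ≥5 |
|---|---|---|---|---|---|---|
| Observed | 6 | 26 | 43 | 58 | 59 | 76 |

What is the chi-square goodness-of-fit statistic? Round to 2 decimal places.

Expected counts E_i = n·p_i: 268×0.03 = 8.04, 268×0.10 = 26.8, 268×0.17 = 45.56, 268×0.21 = 56.28, 268×0.19 = 50.92, 268×0.30 = 80.4.
0: (6 − 8.04)²/8.04 = 4.1616/8.04 = 0.518
1: (26 − 26.8)²/26.8 = 0.64/26.8 = 0.024
2: (43 − 45.56)²/45.56 = 6.5536/45.56 = 0.144
3: (58 − 56.28)²/56.28 = 2.9584/56.28 = 0.053
4: (59 − 50.92)²/50.92 = 65.2864/50.92 = 1.282
≥5: (76 − 80.4)²/80.4 = 19.36/80.4 = 0.241
Sum = 2.26

2.26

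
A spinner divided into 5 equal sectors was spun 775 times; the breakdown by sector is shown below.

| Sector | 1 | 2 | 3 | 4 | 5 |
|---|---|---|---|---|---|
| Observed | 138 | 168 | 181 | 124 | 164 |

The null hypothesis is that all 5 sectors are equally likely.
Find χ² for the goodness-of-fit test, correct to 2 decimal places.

Expected count for each of the 5 categories: 775/5 = 155.
1: (138 − 155)²/155 = 289/155 = 1.865
2: (168 − 155)²/155 = 169/155 = 1.090
3: (181 − 155)²/155 = 676/155 = 4.361
4: (124 − 155)²/155 = 961/155 = 6.200
5: (164 − 155)²/155 = 81/155 = 0.523
Sum = 14.04

14.04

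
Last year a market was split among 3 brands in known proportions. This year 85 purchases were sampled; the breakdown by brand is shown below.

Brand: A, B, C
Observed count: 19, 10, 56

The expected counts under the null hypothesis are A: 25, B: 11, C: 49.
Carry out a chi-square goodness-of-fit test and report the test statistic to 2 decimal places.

cat         O        E   (O−E)²/E
A          19       25      1.440
B          10       11      0.091
C          56       49      1.000
Sum = 2.53

2.53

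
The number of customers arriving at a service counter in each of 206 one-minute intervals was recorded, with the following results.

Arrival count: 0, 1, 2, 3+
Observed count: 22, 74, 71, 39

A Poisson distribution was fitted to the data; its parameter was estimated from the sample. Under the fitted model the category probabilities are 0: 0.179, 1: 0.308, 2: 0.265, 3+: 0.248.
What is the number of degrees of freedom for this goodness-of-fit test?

2

There are k = 4 categories and 1 parameter estimated from the data, so df = 4 − 1 − 1 = 2.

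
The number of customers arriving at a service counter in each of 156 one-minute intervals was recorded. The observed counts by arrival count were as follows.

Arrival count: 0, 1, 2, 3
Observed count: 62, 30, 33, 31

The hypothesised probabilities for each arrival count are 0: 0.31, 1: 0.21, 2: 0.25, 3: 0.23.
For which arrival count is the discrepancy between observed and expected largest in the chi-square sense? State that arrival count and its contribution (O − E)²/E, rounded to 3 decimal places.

Expected counts E_i = n·p_i: 156×0.31 = 48.36, 156×0.21 = 32.76, 156×0.25 = 39, 156×0.23 = 35.88.
0: (62 − 48.36)²/48.36 = 186.0496/48.36 = 3.8472
1: (30 − 32.76)²/32.76 = 7.6176/32.76 = 0.2325
2: (33 − 39)²/39 = 36/39 = 0.9231
3: (31 − 35.88)²/35.88 = 23.8144/35.88 = 0.6637
The largest term is for 0: 3.847.

0, 3.847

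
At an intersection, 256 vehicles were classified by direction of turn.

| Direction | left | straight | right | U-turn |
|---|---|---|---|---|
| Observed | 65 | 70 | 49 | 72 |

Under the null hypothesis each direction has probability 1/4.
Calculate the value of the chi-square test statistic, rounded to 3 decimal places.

5.094

Expected count for each of the 4 categories: 256/4 = 64.
left: (65 − 64)²/64 = 1/64 = 0.0156
straight: (70 − 64)²/64 = 36/64 = 0.5625
right: (49 − 64)²/64 = 225/64 = 3.5156
U-turn: (72 − 64)²/64 = 64/64 = 1.0000
Sum = 5.094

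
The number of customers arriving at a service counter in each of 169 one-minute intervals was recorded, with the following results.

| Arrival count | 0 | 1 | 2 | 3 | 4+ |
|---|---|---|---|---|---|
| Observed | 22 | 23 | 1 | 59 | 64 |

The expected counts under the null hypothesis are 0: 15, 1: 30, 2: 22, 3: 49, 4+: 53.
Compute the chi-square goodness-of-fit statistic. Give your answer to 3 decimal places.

29.269

0: (22 − 15)²/15 = 49/15 = 3.2667
1: (23 − 30)²/30 = 49/30 = 1.6333
2: (1 − 22)²/22 = 441/22 = 20.0455
3: (59 − 49)²/49 = 100/49 = 2.0408
4+: (64 − 53)²/53 = 121/53 = 2.2830
Sum = 29.269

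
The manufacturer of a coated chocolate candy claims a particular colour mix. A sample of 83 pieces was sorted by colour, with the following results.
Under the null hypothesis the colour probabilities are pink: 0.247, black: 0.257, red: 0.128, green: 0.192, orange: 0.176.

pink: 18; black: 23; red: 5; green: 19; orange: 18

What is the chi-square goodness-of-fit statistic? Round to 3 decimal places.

Expected counts E_i = n·p_i: 83×0.247 = 20.501, 83×0.257 = 21.331, 83×0.128 = 10.624, 83×0.192 = 15.936, 83×0.176 = 14.608.
pink: (18 − 20.501)²/20.501 = 6.255001/20.501 = 0.3051
black: (23 − 21.331)²/21.331 = 2.785561/21.331 = 0.1306
red: (5 − 10.624)²/10.624 = 31.629376/10.624 = 2.9772
green: (19 − 15.936)²/15.936 = 9.388096/15.936 = 0.5891
orange: (18 − 14.608)²/14.608 = 11.505664/14.608 = 0.7876
Sum = 4.790

4.790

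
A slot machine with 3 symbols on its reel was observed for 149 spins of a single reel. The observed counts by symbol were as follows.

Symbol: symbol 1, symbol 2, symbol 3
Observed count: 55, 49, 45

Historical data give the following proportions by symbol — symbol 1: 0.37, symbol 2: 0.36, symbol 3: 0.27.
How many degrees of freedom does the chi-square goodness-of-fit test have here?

There are k = 3 categories and no parameters were estimated from the data, so df = 3 − 1 = 2.

2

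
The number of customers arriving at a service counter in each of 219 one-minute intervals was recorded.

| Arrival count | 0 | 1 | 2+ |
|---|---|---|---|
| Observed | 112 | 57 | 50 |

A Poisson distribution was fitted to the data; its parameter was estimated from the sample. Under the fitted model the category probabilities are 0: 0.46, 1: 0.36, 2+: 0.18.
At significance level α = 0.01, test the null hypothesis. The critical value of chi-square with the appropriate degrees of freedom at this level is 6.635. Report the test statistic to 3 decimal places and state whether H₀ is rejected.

Expected counts E_i = n·p_i: 219×0.46 = 100.74, 219×0.36 = 78.84, 219×0.18 = 39.42.
χ² = (112−100.74)²/100.74 + (57−78.84)²/78.84 + (50−39.42)²/39.42
   = 1.2586 + 6.0500 + 2.8396
Sum = 10.148
df = 1. Since 10.148 > 6.635, we reject H₀.

10.148; reject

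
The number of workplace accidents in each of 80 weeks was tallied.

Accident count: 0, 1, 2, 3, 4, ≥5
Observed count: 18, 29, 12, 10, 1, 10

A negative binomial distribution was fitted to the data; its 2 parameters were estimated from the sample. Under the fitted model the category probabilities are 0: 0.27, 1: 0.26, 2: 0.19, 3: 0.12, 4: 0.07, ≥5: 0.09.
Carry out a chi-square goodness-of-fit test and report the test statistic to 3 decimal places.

Expected counts E_i = n·p_i: 80×0.27 = 21.6, 80×0.26 = 20.8, 80×0.19 = 15.2, 80×0.12 = 9.6, 80×0.07 = 5.6, 80×0.09 = 7.2.
0: (18 − 21.6)²/21.6 = 12.96/21.6 = 0.6000
1: (29 − 20.8)²/20.8 = 67.24/20.8 = 3.2327
2: (12 − 15.2)²/15.2 = 10.24/15.2 = 0.6737
3: (10 − 9.6)²/9.6 = 0.16/9.6 = 0.0167
4: (1 − 5.6)²/5.6 = 21.16/5.6 = 3.7786
≥5: (10 − 7.2)²/7.2 = 7.84/7.2 = 1.0889
Sum = 9.391

9.391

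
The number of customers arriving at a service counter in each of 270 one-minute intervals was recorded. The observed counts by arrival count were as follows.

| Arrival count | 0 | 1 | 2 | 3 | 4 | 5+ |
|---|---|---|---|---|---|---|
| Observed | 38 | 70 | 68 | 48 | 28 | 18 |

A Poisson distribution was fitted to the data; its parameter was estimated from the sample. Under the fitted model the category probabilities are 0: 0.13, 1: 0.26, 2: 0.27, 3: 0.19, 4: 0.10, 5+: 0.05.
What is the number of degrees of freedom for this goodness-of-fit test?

There are k = 6 categories and 1 parameter estimated from the data, so df = 6 − 1 − 1 = 4.

4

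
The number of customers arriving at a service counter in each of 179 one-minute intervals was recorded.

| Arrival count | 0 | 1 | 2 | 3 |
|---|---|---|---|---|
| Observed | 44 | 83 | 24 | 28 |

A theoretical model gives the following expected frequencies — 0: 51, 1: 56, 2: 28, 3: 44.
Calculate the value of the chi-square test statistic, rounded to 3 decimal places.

20.368

cat         O        E   (O−E)²/E
0          44       51     0.9608
1          83       56    13.0179
2          24       28     0.5714
3          28       44     5.8182
Sum = 20.368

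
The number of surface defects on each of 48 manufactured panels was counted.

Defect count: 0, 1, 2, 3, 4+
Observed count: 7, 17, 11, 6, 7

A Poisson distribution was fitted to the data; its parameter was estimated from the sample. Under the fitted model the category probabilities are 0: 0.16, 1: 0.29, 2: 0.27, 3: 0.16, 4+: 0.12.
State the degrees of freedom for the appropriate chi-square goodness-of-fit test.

There are k = 5 categories and 1 parameter estimated from the data, so df = 5 − 1 − 1 = 3.

3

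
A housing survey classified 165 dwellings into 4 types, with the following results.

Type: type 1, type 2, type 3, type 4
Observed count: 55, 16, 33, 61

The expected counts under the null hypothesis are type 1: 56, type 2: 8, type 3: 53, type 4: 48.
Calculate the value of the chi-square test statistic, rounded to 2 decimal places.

19.09

cat         O        E   (O−E)²/E
type 1     55       56      0.018
type 2     16        8      8.000
type 3     33       53      7.547
type 4     61       48      3.521
Sum = 19.09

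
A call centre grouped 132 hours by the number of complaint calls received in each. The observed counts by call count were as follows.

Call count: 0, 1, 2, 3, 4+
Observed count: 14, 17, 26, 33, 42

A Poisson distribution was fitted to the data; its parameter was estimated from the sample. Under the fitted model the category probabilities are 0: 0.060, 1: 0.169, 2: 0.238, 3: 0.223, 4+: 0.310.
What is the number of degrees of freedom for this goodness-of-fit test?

There are k = 5 categories and 1 parameter estimated from the data, so df = 5 − 1 − 1 = 3.

3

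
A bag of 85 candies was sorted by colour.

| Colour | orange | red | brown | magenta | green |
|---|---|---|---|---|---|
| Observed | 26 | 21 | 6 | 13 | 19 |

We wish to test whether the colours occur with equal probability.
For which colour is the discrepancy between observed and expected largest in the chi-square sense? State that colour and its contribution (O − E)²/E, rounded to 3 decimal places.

Under H₀ each category has probability 1/5, so each expected count is 85/5 = 17.
cat          O        E   (O−E)²/E
orange      26       17     4.7647
red         21       17     0.9412
brown        6       17     7.1176
magenta     13       17     0.9412
green       19       17     0.2353
The largest term is for brown: 7.118.

brown, 7.118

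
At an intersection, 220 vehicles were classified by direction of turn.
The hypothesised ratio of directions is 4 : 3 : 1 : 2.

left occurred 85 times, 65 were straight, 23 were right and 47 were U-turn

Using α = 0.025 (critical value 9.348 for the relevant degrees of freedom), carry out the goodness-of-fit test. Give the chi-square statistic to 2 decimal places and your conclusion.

Ratio total = 10. Expected counts: 220×4/10 = 88, 220×3/10 = 66, 220×1/10 = 22, 220×2/10 = 44.
χ² = (85−88)²/88 + (65−66)²/66 + (23−22)²/22 + (47−44)²/44
   = 0.102 + 0.015 + 0.045 + 0.205
Sum = 0.37
df = 3. Since 0.37 < 9.348, we do not reject H₀.

0.37; do not reject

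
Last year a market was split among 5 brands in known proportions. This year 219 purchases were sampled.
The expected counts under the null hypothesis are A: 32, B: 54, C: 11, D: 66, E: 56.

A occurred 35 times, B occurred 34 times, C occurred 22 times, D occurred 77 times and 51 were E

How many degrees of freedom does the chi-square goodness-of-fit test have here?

4

There are k = 5 categories and no parameters were estimated from the data, so df = 5 − 1 = 4.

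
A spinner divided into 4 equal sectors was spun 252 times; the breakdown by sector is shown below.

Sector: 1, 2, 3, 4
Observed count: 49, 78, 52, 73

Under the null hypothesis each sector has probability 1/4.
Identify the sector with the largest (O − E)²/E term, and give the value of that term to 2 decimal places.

Under H₀ each category has probability 1/4, so each expected count is 252/4 = 63.
1: (49 − 63)²/63 = 196/63 = 3.111
2: (78 − 63)²/63 = 225/63 = 3.571
3: (52 − 63)²/63 = 121/63 = 1.921
4: (73 − 63)²/63 = 100/63 = 1.587
The largest term is for 2: 3.57.

2, 3.57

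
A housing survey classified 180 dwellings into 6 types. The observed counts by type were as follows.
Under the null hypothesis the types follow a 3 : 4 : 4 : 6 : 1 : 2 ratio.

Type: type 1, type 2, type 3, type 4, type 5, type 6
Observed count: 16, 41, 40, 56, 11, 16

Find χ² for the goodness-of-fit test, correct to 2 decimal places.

Ratio total = 20. Expected counts: 180×3/20 = 27, 180×4/20 = 36, 180×4/20 = 36, 180×6/20 = 54, 180×1/20 = 9, 180×2/20 = 18.
χ² = (16−27)²/27 + (41−36)²/36 + (40−36)²/36 + (56−54)²/54 + (11−9)²/9 + (16−18)²/18
   = 4.481 + 0.694 + 0.444 + 0.074 + 0.444 + 0.222
Sum = 6.36

6.36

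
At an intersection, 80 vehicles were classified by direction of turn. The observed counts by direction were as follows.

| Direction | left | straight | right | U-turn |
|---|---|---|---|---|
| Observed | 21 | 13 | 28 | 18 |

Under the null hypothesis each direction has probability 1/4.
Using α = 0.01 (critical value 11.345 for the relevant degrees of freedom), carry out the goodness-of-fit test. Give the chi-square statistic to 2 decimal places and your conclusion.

5.90; do not reject

Expected count for each of the 4 categories: 80/4 = 20.
cat           O        E   (O−E)²/E
left         21       20      0.050
straight     13       20      2.450
right        28       20      3.200
U-turn       18       20      0.200
Sum = 5.90
df = 3. Since 5.90 < 11.345, we do not reject H₀.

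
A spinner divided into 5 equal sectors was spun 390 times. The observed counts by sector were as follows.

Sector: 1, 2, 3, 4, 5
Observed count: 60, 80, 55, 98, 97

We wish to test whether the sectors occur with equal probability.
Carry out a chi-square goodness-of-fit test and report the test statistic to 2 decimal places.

Expected count for each of the 5 categories: 390/5 = 78.
cat         O        E   (O−E)²/E
1          60       78      4.154
2          80       78      0.051
3          55       78      6.782
4          98       78      5.128
5          97       78      4.628
Sum = 20.74

20.74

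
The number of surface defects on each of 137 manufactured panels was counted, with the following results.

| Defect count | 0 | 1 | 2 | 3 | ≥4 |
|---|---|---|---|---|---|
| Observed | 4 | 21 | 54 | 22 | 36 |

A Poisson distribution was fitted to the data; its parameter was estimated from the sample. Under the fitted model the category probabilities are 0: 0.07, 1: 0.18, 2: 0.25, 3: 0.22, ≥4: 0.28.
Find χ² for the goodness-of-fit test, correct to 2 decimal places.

Expected counts E_i = n·p_i: 137×0.07 = 9.59, 137×0.18 = 24.66, 137×0.25 = 34.25, 137×0.22 = 30.14, 137×0.28 = 38.36.
χ² = (4−9.59)²/9.59 + (21−24.66)²/24.66 + (54−34.25)²/34.25 + (22−30.14)²/30.14 + (36−38.36)²/38.36
   = 3.258 + 0.543 + 11.389 + 2.198 + 0.145
Sum = 17.53

17.53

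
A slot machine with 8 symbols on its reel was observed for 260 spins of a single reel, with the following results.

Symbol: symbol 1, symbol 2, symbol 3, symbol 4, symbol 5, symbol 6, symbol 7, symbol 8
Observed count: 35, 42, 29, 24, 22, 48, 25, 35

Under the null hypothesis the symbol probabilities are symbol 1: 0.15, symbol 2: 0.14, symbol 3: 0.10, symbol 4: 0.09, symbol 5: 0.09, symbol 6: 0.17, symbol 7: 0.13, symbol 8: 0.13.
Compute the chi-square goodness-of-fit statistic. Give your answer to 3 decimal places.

4.378

Expected counts E_i = n·p_i: 260×0.15 = 39, 260×0.14 = 36.4, 260×0.10 = 26, 260×0.09 = 23.4, 260×0.09 = 23.4, 260×0.17 = 44.2, 260×0.13 = 33.8, 260×0.13 = 33.8.
symbol 1: (35 − 39)²/39 = 16/39 = 0.4103
symbol 2: (42 − 36.4)²/36.4 = 31.36/36.4 = 0.8615
symbol 3: (29 − 26)²/26 = 9/26 = 0.3462
symbol 4: (24 − 23.4)²/23.4 = 0.36/23.4 = 0.0154
symbol 5: (22 − 23.4)²/23.4 = 1.96/23.4 = 0.0838
symbol 6: (48 − 44.2)²/44.2 = 14.44/44.2 = 0.3267
symbol 7: (25 − 33.8)²/33.8 = 77.44/33.8 = 2.2911
symbol 8: (35 − 33.8)²/33.8 = 1.44/33.8 = 0.0426
Sum = 4.378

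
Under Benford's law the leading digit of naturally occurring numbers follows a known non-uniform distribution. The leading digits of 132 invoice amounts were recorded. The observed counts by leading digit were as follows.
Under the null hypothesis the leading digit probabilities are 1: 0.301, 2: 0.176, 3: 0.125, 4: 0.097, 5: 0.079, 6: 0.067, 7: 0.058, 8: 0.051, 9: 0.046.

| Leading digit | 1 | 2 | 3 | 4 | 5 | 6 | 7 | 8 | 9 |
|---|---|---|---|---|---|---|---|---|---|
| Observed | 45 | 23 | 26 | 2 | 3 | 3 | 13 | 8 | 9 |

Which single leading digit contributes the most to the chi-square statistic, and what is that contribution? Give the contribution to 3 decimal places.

Expected counts E_i = n·p_i: 132×0.301 = 39.732, 132×0.176 = 23.232, 132×0.125 = 16.5, 132×0.097 = 12.804, 132×0.079 = 10.428, 132×0.067 = 8.844, 132×0.058 = 7.656, 132×0.051 = 6.732, 132×0.046 = 6.072.
1: (45 − 39.732)²/39.732 = 27.751824/39.732 = 0.6985
2: (23 − 23.232)²/23.232 = 0.053824/23.232 = 0.0023
3: (26 − 16.5)²/16.5 = 90.25/16.5 = 5.4697
4: (2 − 12.804)²/12.804 = 116.726416/12.804 = 9.1164
5: (3 − 10.428)²/10.428 = 55.175184/10.428 = 5.2911
6: (3 − 8.844)²/8.844 = 34.152336/8.844 = 3.8616
7: (13 − 7.656)²/7.656 = 28.558336/7.656 = 3.7302
8: (8 − 6.732)²/6.732 = 1.607824/6.732 = 0.2388
9: (9 − 6.072)²/6.072 = 8.573184/6.072 = 1.4119
The largest term is for 4: 9.116.

4, 9.116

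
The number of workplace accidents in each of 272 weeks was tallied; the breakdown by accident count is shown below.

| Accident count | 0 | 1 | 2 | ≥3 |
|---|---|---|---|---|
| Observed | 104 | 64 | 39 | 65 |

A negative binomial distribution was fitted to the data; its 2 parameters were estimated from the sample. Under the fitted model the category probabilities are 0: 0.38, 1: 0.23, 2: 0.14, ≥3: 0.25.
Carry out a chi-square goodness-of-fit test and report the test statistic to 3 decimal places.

Expected counts E_i = n·p_i: 272×0.38 = 103.36, 272×0.23 = 62.56, 272×0.14 = 38.08, 272×0.25 = 68.
χ² = (104−103.36)²/103.36 + (64−62.56)²/62.56 + (39−38.08)²/38.08 + (65−68)²/68
   = 0.0040 + 0.0331 + 0.0222 + 0.1324
Sum = 0.192

0.192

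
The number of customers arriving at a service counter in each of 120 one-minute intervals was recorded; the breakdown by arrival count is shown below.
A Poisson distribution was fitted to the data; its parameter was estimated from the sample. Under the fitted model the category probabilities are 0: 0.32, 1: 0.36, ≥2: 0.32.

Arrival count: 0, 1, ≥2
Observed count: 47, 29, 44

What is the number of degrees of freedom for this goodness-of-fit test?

There are k = 3 categories and 1 parameter estimated from the data, so df = 3 − 1 − 1 = 1.

1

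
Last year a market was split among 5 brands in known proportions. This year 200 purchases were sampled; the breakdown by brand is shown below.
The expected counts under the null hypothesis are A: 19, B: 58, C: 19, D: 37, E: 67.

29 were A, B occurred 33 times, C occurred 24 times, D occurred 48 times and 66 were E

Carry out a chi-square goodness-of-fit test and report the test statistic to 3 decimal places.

20.640

χ² = (29−19)²/19 + (33−58)²/58 + (24−19)²/19 + (48−37)²/37 + (66−67)²/67
   = 5.2632 + 10.7759 + 1.3158 + 3.2703 + 0.0149
Sum = 20.640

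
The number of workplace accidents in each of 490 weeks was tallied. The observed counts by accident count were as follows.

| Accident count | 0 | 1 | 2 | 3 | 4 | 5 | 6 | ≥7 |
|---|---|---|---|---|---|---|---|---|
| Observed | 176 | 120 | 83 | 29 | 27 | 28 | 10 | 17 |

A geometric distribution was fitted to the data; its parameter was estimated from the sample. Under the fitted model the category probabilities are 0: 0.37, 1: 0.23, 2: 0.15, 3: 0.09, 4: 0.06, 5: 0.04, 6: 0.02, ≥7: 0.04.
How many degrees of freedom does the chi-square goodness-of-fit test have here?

There are k = 8 categories and 1 parameter estimated from the data, so df = 8 − 1 − 1 = 6.

6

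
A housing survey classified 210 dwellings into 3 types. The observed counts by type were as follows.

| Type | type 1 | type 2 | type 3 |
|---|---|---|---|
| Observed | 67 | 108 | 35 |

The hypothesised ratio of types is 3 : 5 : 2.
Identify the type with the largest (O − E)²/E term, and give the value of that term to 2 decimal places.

Ratio total = 10. Expected counts: 210×3/10 = 63, 210×5/10 = 105, 210×2/10 = 42.
χ² = (67−63)²/63 + (108−105)²/105 + (35−42)²/42
   = 0.254 + 0.086 + 1.167
The largest term is for type 3: 1.17.

type 3, 1.17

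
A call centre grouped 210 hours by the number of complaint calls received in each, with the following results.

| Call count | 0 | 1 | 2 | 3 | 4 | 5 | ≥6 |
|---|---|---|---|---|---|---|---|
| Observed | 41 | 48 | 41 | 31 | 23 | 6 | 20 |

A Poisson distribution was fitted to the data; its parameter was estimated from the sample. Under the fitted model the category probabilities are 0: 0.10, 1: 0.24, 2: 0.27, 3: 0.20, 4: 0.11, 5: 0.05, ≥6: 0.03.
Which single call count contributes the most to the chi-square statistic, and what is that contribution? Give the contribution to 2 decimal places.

≥6, 29.79

Expected counts E_i = n·p_i: 210×0.10 = 21, 210×0.24 = 50.4, 210×0.27 = 56.7, 210×0.20 = 42, 210×0.11 = 23.1, 210×0.05 = 10.5, 210×0.03 = 6.3.
χ² = (41−21)²/21 + (48−50.4)²/50.4 + (41−56.7)²/56.7 + (31−42)²/42 + (23−23.1)²/23.1 + (6−10.5)²/10.5 + (20−6.3)²/6.3
   = 19.048 + 0.114 + 4.347 + 2.881 + 0.000 + 1.929 + 29.792
The largest term is for ≥6: 29.79.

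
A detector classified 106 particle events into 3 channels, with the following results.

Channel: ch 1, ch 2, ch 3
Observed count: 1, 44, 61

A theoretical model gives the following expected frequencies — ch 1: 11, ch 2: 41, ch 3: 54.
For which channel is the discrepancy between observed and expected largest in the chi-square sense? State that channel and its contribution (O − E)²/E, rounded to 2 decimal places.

ch 1, 9.09

cat         O        E   (O−E)²/E
ch 1        1       11      9.091
ch 2       44       41      0.220
ch 3       61       54      0.907
The largest term is for ch 1: 9.09.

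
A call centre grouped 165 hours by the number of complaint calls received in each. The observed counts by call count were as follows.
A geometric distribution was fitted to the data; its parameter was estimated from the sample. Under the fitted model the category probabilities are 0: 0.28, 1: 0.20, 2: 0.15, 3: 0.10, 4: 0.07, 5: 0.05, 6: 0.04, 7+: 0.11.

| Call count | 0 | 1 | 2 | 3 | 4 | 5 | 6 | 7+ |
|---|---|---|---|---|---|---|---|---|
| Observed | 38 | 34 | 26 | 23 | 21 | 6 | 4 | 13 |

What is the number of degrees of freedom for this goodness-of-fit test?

6

There are k = 8 categories and 1 parameter estimated from the data, so df = 8 − 1 − 1 = 6.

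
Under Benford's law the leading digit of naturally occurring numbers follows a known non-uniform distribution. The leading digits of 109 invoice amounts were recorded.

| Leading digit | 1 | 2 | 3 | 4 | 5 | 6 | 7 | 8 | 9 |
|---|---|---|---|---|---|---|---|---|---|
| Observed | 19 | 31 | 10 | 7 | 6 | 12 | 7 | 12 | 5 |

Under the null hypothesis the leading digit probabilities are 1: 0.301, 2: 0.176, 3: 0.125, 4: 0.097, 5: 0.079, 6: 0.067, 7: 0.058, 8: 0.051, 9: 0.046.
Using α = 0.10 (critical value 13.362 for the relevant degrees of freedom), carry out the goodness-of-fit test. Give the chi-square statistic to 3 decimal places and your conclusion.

26.610; reject

Expected counts E_i = n·p_i: 109×0.301 = 32.809, 109×0.176 = 19.184, 109×0.125 = 13.625, 109×0.097 = 10.573, 109×0.079 = 8.611, 109×0.067 = 7.303, 109×0.058 = 6.322, 109×0.051 = 5.559, 109×0.046 = 5.014.
cat         O        E   (O−E)²/E
1          19   32.809     5.8121
2          31   19.184     7.2778
3          10   13.625     0.9644
4           7   10.573     1.2074
5           6    8.611     0.7917
6          12    7.303     3.0209
7           7    6.322     0.0727
8          12    5.559     7.4629
9           5    5.014     0.0000
Sum = 26.610
df = 8. Since 26.610 > 13.362, we reject H₀.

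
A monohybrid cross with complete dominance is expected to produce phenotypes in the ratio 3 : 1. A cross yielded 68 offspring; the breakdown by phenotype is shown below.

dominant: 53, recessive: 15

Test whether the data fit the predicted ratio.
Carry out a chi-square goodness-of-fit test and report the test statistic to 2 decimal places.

0.31

Ratio total = 4. Expected counts: 68×3/4 = 51, 68×1/4 = 17.
χ² = (53−51)²/51 + (15−17)²/17
   = 0.078 + 0.235
Sum = 0.31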